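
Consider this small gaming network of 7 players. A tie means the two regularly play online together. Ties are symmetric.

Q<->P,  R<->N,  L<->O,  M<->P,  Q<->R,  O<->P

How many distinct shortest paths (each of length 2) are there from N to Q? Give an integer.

The shortest distance is 2, and the only length-2 path is N–R–Q. So there is exactly 1 shortest path.

1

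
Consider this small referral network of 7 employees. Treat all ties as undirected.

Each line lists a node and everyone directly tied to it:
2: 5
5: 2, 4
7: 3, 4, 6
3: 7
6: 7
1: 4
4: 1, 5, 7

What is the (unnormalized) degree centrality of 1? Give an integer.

1 is directly tied to 4. That is 1 neighbor, so the degree of 1 is 1.

1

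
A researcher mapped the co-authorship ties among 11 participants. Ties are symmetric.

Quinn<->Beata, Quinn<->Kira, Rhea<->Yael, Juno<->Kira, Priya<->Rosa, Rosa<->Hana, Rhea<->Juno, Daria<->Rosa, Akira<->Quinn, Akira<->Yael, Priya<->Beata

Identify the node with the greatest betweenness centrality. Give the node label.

Unnormalized betweenness of each node: Akira:19/2, Beata:24, Daria:0, Hana:0, Juno:9/2, Kira:19/2, Priya:21, Quinn:27, Rhea:2, Rosa:17, Yael:9/2.
Quinn has the largest value, 27, making it the main broker — the node through which the most shortest paths run.

Quinn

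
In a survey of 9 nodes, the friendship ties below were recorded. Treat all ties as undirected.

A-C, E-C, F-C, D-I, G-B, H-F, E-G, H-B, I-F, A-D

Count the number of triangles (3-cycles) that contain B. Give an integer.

0

B's neighbors are G and H, but none of them are tied to each other, so no triangle contains B.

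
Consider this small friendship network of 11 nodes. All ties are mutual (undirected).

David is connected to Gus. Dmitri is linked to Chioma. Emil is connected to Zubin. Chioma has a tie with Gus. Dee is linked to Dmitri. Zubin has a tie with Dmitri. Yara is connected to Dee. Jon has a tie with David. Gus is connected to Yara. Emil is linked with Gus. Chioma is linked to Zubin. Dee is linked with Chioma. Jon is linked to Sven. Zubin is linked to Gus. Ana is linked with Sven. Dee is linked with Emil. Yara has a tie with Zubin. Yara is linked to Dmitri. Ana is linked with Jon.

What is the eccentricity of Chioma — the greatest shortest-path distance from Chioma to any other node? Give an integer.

Distances from Chioma: Ana:4, David:2, Dee:1, Dmitri:1, Emil:2, Gus:1, Jon:3, Sven:4, Yara:2, Zubin:1.
The largest is 4 (to Sven and Ana), so the eccentricity of Chioma is 4.

4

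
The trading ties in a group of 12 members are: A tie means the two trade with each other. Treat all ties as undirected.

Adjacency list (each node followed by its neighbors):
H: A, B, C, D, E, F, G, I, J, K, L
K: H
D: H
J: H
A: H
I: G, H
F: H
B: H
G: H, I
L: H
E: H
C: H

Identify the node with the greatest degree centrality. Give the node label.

H

Degrees — A:1, B:1, C:1, D:1, E:1, F:1, G:2, H:11, I:2, J:1, K:1, L:1.
The maximum is 11, attained only by H.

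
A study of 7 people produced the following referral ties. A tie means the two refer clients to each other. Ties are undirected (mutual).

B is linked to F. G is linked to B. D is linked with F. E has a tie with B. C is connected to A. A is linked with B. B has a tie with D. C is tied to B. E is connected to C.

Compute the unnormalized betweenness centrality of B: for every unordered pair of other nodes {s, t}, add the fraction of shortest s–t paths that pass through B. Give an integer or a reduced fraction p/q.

23/2

Pairs whose geodesics pass through B — D–C: 1; D–E: 1; D–A: 1; D–G: 1; C–F: 1; C–G: 1; F–E: 1; F–A: 1; F–G: 1; E–A: 1/2; E–G: 1; A–G: 1.
All other pairs contribute 0.
Summing the contributions gives betweenness(B) = 23/2.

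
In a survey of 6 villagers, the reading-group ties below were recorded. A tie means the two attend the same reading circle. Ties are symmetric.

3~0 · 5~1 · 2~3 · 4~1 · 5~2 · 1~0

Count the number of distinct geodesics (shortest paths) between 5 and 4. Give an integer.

The shortest distance is 2, and the only length-2 path is 5–1–4. So there is exactly 1 shortest path.

1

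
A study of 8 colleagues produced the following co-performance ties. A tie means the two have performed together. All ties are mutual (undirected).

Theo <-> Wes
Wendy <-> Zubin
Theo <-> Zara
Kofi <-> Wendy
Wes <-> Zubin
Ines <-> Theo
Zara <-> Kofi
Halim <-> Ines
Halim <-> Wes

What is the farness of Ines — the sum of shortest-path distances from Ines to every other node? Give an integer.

Distances from Ines: Halim:1, Kofi:3, Theo:1, Wendy:4, Wes:2, Zara:2, Zubin:3.
Sum = 1 + 3 + 1 + 4 + 2 + 2 + 3 = 16.

16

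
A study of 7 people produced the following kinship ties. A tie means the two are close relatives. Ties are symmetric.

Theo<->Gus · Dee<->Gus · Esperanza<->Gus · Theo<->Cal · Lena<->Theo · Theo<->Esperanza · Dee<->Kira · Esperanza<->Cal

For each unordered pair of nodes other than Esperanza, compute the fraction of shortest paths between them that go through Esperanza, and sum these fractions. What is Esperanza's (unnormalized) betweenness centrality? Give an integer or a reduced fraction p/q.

3/2

Pairs whose geodesics pass through Esperanza — Dee–Cal: 1/2; Gus–Cal: 1/2; Cal–Kira: 1/2.
All other pairs contribute 0.
Summing the contributions gives betweenness(Esperanza) = 3/2.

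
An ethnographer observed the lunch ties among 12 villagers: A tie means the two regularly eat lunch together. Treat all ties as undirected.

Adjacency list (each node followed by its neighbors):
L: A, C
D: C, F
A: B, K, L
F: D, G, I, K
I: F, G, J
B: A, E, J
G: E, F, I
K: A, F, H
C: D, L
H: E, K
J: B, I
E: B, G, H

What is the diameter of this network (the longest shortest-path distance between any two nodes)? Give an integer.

4

Eccentricity of each node (its greatest distance to any other): A:3, B:4, C:4, D:4, E:4, F:3, G:4, H:4, I:4, J:4, K:3, L:4.
The maximum eccentricity is 4, realized for instance by the pair B–D via B – A – L – C – D. So the diameter is 4.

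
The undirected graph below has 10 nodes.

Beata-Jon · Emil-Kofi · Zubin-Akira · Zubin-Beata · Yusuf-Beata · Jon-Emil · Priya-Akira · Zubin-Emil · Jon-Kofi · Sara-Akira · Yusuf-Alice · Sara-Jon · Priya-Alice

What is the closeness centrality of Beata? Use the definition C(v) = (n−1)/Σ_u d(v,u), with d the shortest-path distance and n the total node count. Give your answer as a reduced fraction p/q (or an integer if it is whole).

9/16

Distances from Beata: Akira:2, Alice:2, Emil:2, Jon:1, Kofi:2, Priya:3, Sara:2, Yusuf:1, Zubin:1. Sum = 16.
n = 10, so closeness = 9/16.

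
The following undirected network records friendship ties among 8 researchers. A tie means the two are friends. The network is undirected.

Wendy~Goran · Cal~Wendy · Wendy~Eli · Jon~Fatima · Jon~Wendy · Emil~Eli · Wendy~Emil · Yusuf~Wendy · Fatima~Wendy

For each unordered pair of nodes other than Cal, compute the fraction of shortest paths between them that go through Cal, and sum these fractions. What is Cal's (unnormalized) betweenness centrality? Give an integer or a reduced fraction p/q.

No shortest path between any pair of other nodes passes through Cal.
Summing the contributions gives betweenness(Cal) = 0.

0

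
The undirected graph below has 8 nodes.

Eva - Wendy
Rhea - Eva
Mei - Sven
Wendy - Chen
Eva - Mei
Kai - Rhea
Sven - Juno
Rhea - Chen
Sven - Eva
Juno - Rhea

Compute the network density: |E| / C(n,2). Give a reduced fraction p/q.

5/14

There are 10 edges and 8 nodes, so the maximum possible is C(8,2) = 28.
Density = 10/28 = 5/14.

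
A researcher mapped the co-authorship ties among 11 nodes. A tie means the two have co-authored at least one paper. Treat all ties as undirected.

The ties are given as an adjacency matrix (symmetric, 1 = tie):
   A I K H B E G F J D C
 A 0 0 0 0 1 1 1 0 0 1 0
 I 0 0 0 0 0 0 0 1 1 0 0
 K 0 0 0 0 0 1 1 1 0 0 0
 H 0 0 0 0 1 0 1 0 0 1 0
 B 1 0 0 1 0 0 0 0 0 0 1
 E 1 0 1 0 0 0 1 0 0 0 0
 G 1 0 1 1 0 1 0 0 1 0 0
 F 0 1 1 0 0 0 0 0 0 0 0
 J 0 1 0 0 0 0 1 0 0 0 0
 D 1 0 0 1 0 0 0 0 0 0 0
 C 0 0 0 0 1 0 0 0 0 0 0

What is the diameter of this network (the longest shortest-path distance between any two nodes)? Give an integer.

Eccentricity of each node (its greatest distance to any other): A:3, B:4, C:5, D:4, E:3, F:5, G:3, H:3, I:5, J:4, K:4.
The maximum eccentricity is 5, realized for instance by the pair I–C via I – J – G – A – B – C. So the diameter is 5.

5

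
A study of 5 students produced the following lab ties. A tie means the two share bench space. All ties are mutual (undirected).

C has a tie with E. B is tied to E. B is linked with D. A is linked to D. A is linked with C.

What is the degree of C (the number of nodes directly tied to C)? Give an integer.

C is directly tied to A and E. That is 2 neighbors, so the degree of C is 2.

2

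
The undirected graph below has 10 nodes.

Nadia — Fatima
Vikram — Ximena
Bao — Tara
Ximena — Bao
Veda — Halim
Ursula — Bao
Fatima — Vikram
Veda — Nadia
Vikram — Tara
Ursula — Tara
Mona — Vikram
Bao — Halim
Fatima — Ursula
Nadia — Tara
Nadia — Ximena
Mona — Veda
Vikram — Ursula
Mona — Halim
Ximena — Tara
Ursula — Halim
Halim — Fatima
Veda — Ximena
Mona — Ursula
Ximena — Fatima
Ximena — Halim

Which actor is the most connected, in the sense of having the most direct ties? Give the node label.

Degrees — Bao:4, Fatima:5, Halim:6, Mona:4, Nadia:4, Tara:5, Ursula:6, Veda:4, Vikram:5, Ximena:7.
The maximum is 7, attained only by Ximena.

Ximena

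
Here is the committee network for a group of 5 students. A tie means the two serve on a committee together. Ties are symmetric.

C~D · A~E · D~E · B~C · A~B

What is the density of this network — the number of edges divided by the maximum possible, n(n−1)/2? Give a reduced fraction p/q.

1/2

There are 5 edges and 5 nodes, so the maximum possible is C(5,2) = 10.
Density = 5/10 = 1/2.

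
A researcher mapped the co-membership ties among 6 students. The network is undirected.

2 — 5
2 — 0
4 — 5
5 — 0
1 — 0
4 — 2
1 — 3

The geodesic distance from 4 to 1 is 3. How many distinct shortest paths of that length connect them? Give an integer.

The shortest distance is 3. The length-3 paths are: 4–2–0–1; 4–5–0–1.
That gives 2 distinct shortest paths.

2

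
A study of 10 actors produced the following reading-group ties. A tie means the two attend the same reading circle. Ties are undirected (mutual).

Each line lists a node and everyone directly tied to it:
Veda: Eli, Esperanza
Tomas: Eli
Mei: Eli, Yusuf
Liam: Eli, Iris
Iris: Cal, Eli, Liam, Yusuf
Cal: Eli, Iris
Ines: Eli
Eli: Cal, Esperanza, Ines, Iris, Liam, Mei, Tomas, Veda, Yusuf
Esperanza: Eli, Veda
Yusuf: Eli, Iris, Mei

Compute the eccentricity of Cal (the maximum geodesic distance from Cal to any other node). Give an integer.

Distances from Cal: Eli:1, Esperanza:2, Ines:2, Iris:1, Liam:2, Mei:2, Tomas:2, Veda:2, Yusuf:2.
The largest is 2 (to Tomas, Esperanza, Yusuf, Mei, Ines, Veda, and Liam), so the eccentricity of Cal is 2.

2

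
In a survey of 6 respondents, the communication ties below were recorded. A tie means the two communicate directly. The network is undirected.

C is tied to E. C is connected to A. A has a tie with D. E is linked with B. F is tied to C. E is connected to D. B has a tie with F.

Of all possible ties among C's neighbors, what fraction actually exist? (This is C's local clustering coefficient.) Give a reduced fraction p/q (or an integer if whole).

C's neighbors: A, E, and F (k = 3).
Possible neighbor pairs: C(3,2) = 3. Edges among them: none → e = 0.
Clustering(C) = 0/3 = 0.

0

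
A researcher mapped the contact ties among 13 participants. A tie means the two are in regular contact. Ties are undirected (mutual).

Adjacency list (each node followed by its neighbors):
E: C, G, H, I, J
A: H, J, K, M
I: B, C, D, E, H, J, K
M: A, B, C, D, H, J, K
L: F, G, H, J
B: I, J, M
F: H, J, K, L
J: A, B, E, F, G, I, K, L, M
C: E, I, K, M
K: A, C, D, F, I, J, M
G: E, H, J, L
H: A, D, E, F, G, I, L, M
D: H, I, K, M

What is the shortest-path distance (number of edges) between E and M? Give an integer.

One shortest route is E – H – M, which uses 2 edges, and E and M are not directly tied, so nothing shorter exists. So d(E,M) = 2.

2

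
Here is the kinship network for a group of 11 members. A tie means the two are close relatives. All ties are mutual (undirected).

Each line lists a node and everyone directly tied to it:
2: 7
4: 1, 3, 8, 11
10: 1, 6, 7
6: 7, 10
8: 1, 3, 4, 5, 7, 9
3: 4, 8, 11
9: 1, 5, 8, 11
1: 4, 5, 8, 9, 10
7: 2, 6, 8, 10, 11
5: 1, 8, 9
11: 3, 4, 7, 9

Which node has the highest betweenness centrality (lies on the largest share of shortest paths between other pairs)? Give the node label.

Unnormalized betweenness of each node: 1:6, 2:0, 3:1/4, 4:3/2, 5:0, 6:0, 7:193/12, 8:11, 9:7/4, 10:19/6, 11:21/4.
7 has the largest value, 193/12, making it the main broker — the node through which the most shortest paths run.

7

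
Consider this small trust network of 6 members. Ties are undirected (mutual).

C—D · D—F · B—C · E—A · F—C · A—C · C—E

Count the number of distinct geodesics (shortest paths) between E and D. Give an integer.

1

The shortest distance is 2, and the only length-2 path is E–C–D. So there is exactly 1 shortest path.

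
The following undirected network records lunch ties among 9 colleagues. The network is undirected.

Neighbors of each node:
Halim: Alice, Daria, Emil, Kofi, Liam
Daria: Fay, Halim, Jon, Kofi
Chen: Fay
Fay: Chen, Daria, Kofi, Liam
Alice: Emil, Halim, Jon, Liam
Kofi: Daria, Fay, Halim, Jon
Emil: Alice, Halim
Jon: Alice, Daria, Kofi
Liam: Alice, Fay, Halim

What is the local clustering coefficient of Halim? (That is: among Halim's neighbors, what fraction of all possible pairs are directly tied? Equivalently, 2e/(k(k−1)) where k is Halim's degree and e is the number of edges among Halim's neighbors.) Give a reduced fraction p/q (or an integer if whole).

Halim's neighbors: Alice, Daria, Emil, Kofi, and Liam (k = 5).
Possible neighbor pairs: C(5,2) = 10. Edges among them: Alice–Emil, Alice–Liam, Daria–Kofi → e = 3.
Clustering(Halim) = 3/10.

3/10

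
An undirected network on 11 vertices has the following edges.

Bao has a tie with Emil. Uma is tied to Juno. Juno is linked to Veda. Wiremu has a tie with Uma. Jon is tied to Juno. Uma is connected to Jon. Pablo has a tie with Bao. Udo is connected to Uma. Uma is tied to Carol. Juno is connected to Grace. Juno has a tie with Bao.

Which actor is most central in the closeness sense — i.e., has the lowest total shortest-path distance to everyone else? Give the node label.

Farness (sum of distances to all others) for each node — Bao:20, Carol:26, Emil:29, Grace:24, Jon:20, Juno:15, Pablo:29, Udo:26, Uma:17, Veda:24, Wiremu:26.
The smallest farness is 15, for Juno, so Juno has the highest closeness.

Juno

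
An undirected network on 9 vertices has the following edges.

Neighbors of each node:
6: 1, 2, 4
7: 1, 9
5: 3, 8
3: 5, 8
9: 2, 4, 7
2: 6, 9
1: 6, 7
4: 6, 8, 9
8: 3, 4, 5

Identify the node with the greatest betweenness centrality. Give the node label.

4

Unnormalized betweenness of each node: 1:1, 2:1/2, 3:0, 4:31/2, 5:0, 6:7, 7:1, 8:12, 9:7.
4 has the largest value, 31/2, making it the main broker — the node through which the most shortest paths run.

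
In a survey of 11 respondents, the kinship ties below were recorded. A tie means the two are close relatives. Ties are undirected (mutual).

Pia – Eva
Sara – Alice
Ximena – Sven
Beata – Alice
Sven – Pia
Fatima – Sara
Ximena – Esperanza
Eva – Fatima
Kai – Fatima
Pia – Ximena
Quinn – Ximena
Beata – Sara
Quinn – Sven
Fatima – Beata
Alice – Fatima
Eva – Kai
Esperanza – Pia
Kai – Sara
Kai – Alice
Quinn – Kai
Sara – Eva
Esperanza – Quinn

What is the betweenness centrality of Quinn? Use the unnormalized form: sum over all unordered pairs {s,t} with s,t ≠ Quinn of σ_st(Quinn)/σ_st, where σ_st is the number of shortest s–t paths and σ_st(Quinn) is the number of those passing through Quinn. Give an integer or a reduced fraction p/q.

167/15

Pairs whose geodesics pass through Quinn — Esperanza–Sven: 1/3; Esperanza–Beata: 3/5; Esperanza–Kai: 1; Esperanza–Sara: 1/2; Esperanza–Alice: 1; Esperanza–Fatima: 1/2; Ximena–Beata: 3/5; Ximena–Kai: 1; Ximena–Sara: 1/2; Ximena–Alice: 1; Ximena–Fatima: 1/2; Sven–Beata: 3/5; Sven–Kai: 1; Sven–Sara: 1/2 … (+2 more pairs).
All other pairs contribute 0.
Summing the contributions gives betweenness(Quinn) = 167/15.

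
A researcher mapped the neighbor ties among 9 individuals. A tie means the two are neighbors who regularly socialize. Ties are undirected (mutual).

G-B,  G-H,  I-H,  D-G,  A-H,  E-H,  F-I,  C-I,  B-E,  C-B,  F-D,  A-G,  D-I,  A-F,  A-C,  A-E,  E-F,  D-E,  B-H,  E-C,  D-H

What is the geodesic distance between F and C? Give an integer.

One shortest route is F – I – C, which uses 2 edges, and F and C are not directly tied, so nothing shorter exists. So d(F,C) = 2.

2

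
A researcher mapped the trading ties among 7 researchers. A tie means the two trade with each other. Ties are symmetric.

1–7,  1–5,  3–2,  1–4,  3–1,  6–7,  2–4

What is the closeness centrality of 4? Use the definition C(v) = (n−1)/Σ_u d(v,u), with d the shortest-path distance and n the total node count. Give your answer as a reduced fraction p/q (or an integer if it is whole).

Distances from 4: 1:1, 2:1, 3:2, 5:2, 6:3, 7:2. Sum = 11.
n = 7, so closeness = 6/11.

6/11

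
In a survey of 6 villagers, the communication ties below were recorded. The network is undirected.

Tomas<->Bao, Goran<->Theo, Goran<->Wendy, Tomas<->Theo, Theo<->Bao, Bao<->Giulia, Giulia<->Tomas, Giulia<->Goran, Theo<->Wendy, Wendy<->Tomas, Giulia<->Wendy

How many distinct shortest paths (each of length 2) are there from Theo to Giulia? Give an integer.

4

The shortest distance is 2. The length-2 paths are: Theo–Goran–Giulia; Theo–Wendy–Giulia; Theo–Bao–Giulia; Theo–Tomas–Giulia.
That gives 4 distinct shortest paths.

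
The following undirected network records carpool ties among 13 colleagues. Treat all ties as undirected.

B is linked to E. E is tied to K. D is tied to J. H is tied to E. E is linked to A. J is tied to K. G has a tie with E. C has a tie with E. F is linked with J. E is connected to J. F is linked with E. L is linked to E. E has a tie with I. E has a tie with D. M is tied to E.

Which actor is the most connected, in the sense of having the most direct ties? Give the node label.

Degrees — A:1, B:1, C:1, D:2, E:12, F:2, G:1, H:1, I:1, J:4, K:2, L:1, M:1.
The maximum is 12, attained only by E.

E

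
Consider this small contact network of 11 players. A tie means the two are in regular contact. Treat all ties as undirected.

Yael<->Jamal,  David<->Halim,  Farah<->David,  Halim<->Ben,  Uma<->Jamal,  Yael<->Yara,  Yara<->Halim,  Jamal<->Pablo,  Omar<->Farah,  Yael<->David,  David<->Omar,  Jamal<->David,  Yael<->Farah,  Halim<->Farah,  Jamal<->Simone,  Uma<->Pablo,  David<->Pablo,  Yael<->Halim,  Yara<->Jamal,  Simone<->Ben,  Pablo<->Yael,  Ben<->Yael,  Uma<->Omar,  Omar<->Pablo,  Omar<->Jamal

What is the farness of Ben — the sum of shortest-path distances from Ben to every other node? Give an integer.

Distances from Ben: David:2, Farah:2, Halim:1, Jamal:2, Omar:3, Pablo:2, Simone:1, Uma:3, Yael:1, Yara:2.
Sum = 2 + 2 + 1 + 2 + 3 + 2 + 1 + 3 + 1 + 2 = 19.

19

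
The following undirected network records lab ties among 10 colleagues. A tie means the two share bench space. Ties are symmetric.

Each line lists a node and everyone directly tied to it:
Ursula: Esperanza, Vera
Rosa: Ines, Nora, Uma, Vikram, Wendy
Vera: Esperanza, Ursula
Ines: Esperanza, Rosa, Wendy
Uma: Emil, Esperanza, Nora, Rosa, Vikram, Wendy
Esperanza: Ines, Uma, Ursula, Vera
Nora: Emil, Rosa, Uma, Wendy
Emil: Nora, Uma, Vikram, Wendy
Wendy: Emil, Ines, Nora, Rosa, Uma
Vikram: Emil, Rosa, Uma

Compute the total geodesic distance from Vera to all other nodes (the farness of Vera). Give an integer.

21

Distances from Vera: Emil:3, Esperanza:1, Ines:2, Nora:3, Rosa:3, Uma:2, Ursula:1, Vikram:3, Wendy:3.
Sum = 3 + 1 + 2 + 3 + 3 + 2 + 1 + 3 + 3 = 21.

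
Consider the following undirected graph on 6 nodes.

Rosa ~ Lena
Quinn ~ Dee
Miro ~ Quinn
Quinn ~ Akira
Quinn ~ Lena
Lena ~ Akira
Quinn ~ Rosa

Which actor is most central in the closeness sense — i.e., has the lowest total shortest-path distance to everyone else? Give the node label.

Farness (sum of distances to all others) for each node — Akira:8, Dee:9, Lena:7, Miro:9, Quinn:5, Rosa:8.
The smallest farness is 5, for Quinn, so Quinn has the highest closeness.

Quinn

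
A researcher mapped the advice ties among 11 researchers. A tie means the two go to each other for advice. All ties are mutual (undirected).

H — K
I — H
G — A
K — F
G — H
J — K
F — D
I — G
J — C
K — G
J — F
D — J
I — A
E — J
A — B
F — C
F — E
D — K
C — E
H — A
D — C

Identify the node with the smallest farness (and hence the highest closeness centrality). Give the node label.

Farness (sum of distances to all others) for each node — A:23, B:32, C:25, D:20, E:26, F:19, G:18, H:18, I:24, J:19, K:16.
The smallest farness is 16, for K, so K has the highest closeness.

K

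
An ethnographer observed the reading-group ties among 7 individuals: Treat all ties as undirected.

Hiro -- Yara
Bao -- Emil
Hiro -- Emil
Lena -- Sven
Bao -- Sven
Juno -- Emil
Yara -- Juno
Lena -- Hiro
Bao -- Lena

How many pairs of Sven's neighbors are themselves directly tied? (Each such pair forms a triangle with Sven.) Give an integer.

1

Sven's neighbors: Bao and Lena.
Neighbor pairs that are themselves tied: Sven–Bao–Lena. Each forms one triangle with Sven, for 1 in total.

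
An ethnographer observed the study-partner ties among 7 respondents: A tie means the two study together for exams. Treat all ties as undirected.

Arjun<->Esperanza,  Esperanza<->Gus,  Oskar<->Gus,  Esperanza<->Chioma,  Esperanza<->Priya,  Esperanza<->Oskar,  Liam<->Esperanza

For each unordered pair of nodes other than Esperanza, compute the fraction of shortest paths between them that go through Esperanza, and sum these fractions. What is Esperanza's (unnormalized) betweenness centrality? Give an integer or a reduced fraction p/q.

Pairs whose geodesics pass through Esperanza — Chioma–Arjun: 1; Chioma–Gus: 1; Chioma–Oskar: 1; Chioma–Priya: 1; Chioma–Liam: 1; Arjun–Gus: 1; Arjun–Oskar: 1; Arjun–Priya: 1; Arjun–Liam: 1; Gus–Priya: 1; Gus–Liam: 1; Oskar–Priya: 1; Oskar–Liam: 1; Priya–Liam: 1.
All other pairs contribute 0.
Summing the contributions gives betweenness(Esperanza) = 14.

14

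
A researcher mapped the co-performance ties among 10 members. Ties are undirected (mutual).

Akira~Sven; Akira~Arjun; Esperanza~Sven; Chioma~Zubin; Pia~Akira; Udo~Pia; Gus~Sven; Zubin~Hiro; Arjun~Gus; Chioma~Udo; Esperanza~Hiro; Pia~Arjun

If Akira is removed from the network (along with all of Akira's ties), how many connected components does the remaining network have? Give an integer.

Akira's neighbors (Arjun, Pia, and Sven) remain reachable from one another through other ties, so the rest of the network stays in one piece.

1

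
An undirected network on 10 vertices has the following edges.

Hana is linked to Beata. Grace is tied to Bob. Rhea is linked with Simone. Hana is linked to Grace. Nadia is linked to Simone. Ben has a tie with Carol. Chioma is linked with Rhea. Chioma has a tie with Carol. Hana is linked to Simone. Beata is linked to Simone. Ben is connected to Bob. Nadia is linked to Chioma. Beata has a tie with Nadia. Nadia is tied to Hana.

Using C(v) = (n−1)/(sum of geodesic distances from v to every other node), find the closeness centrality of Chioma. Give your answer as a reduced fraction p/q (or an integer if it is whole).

9/17

Distances from Chioma: Beata:2, Ben:2, Bob:3, Carol:1, Grace:3, Hana:2, Nadia:1, Rhea:1, Simone:2. Sum = 17.
n = 10, so closeness = 9/17.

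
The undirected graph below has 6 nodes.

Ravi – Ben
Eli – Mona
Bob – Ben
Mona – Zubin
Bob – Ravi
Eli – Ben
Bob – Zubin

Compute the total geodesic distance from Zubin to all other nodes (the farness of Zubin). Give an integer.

Distances from Zubin: Ben:2, Bob:1, Eli:2, Mona:1, Ravi:2.
Sum = 2 + 1 + 2 + 1 + 2 = 8.

8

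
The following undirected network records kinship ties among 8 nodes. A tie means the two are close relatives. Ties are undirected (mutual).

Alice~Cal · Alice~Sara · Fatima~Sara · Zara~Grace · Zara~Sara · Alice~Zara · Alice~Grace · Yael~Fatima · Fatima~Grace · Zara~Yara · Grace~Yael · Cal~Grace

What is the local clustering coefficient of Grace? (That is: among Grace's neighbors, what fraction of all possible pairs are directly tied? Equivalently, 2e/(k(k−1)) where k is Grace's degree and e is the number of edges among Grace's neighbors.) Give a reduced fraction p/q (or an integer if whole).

Grace's neighbors: Alice, Cal, Fatima, Yael, and Zara (k = 5).
Possible neighbor pairs: C(5,2) = 10. Edges among them: Alice–Cal, Alice–Zara, Fatima–Yael → e = 3.
Clustering(Grace) = 3/10.

3/10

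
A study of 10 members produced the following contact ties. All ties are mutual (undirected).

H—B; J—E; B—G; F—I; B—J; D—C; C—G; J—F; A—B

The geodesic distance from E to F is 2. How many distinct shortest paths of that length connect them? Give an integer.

The shortest distance is 2, and the only length-2 path is E–J–F. So there is exactly 1 shortest path.

1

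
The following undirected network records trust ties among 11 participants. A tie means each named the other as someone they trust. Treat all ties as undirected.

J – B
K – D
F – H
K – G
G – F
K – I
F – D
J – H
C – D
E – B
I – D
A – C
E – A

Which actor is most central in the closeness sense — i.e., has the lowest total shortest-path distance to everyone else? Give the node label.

D

Farness (sum of distances to all others) for each node — A:26, B:30, C:23, D:20, E:29, F:21, G:27, H:24, I:27, J:27, K:26.
The smallest farness is 20, for D, so D has the highest closeness.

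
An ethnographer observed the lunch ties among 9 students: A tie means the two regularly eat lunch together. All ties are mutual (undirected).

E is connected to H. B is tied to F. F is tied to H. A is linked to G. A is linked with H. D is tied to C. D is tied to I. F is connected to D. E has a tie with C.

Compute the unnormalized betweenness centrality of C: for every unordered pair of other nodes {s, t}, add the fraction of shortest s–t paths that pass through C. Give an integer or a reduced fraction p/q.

Pairs whose geodesics pass through C — D–E: 1; E–I: 1.
All other pairs contribute 0.
Summing the contributions gives betweenness(C) = 2.

2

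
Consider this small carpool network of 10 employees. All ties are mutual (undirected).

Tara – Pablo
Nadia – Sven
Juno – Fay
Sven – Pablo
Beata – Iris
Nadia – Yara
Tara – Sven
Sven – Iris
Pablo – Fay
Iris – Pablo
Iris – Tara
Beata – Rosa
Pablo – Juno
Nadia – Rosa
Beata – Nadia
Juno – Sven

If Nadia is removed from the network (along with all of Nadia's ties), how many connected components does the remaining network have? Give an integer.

2

Without Nadia, the remaining ties split the others into: {Beata, Fay, Iris, Juno, Pablo, Rosa, Sven, Tara}; {Yara}.
That's 2 separate components.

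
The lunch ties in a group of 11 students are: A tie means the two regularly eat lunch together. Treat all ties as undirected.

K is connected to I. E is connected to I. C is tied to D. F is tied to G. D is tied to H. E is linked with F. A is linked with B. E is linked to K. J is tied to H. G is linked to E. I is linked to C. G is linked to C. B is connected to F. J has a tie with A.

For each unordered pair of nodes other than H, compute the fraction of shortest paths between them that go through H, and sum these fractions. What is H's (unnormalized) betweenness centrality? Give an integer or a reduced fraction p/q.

6

Pairs whose geodesics pass through H — K–J: 1/2; G–J: 1/2; B–D: 1/2; A–D: 1; A–C: 1/2; J–D: 1; J–C: 1; J–I: 1.
All other pairs contribute 0.
Summing the contributions gives betweenness(H) = 6.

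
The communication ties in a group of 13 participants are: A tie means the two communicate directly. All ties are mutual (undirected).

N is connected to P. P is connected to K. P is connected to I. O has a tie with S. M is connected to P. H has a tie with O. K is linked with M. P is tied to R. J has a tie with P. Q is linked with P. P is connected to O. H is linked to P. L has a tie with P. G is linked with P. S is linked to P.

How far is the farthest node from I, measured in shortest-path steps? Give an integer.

2

Distances from I: G:2, H:2, J:2, K:2, L:2, M:2, N:2, O:2, P:1, Q:2, R:2, S:2.
The largest is 2 (to L, O, J, S, G, M, N, K, R, H, and Q), so the eccentricity of I is 2.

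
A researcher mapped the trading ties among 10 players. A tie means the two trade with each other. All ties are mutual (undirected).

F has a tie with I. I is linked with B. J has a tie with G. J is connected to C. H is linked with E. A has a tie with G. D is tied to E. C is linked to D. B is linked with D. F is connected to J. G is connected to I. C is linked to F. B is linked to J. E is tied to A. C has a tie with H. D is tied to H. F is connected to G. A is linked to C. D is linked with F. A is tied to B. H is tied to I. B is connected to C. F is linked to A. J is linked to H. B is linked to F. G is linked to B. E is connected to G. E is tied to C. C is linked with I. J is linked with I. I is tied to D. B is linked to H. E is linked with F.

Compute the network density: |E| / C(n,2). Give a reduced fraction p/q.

There are 33 edges and 10 nodes, so the maximum possible is C(10,2) = 45.
Density = 33/45 = 11/15.

11/15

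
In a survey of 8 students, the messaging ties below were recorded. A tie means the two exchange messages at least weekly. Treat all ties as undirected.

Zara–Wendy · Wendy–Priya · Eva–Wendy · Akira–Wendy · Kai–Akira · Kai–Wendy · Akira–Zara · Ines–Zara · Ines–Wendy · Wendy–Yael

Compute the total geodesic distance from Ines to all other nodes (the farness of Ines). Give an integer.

Distances from Ines: Akira:2, Eva:2, Kai:2, Priya:2, Wendy:1, Yael:2, Zara:1.
Sum = 2 + 2 + 2 + 2 + 1 + 2 + 1 = 12.

12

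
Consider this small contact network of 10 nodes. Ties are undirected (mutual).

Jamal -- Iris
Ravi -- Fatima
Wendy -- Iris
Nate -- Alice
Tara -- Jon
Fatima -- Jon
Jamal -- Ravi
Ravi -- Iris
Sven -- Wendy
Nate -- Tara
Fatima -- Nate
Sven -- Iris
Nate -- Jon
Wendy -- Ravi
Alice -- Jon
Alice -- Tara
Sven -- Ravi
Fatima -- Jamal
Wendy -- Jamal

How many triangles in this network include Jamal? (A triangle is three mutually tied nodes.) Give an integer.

Jamal's neighbors: Fatima, Iris, Ravi, and Wendy.
Neighbor pairs that are themselves tied: Jamal–Fatima–Ravi; Jamal–Iris–Ravi; Jamal–Iris–Wendy; Jamal–Ravi–Wendy. Each forms one triangle with Jamal, for 4 in total.

4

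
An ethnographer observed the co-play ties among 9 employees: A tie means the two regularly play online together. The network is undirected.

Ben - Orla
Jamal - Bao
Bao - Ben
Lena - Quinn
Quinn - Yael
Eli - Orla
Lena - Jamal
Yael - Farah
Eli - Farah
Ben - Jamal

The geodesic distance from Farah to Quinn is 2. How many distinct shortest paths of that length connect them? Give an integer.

1

The shortest distance is 2, and the only length-2 path is Farah–Yael–Quinn. So there is exactly 1 shortest path.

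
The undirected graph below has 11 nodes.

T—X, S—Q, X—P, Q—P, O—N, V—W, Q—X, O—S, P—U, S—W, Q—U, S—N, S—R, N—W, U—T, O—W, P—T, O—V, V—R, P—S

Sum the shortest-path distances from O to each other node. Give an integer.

Distances from O: N:1, P:2, Q:2, R:2, S:1, T:3, U:3, V:1, W:1, X:3.
Sum = 1 + 2 + 2 + 2 + 1 + 3 + 3 + 1 + 1 + 3 = 19.

19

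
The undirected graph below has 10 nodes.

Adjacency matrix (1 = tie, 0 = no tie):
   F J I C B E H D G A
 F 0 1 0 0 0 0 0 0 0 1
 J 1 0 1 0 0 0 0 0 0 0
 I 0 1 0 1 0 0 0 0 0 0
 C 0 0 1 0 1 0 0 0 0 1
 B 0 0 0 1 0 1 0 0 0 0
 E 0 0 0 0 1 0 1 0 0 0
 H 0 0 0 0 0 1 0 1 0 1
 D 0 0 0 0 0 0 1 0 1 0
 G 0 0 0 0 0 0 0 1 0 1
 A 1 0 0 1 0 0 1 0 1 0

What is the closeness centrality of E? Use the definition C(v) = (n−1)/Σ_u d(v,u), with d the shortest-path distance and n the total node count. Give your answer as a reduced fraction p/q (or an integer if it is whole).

3/7

Distances from E: A:2, B:1, C:2, D:2, F:3, G:3, H:1, I:3, J:4. Sum = 21.
n = 10, so closeness = 9/21 = 3/7.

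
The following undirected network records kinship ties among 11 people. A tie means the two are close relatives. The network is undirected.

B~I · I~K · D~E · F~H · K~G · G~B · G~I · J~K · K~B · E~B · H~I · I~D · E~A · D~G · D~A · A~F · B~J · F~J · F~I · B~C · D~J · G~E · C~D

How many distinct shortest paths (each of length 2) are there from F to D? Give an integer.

The shortest distance is 2. The length-2 paths are: F–I–D; F–A–D; F–J–D.
That gives 3 distinct shortest paths.

3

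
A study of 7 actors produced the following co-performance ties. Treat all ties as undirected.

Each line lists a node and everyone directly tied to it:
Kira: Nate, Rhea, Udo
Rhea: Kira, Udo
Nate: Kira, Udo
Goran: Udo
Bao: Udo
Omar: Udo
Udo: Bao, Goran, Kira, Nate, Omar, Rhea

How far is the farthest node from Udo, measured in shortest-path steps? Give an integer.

Distances from Udo: Bao:1, Goran:1, Kira:1, Nate:1, Omar:1, Rhea:1.
The largest is 1 (to Rhea, Bao, Omar, Kira, Nate, and Goran), so the eccentricity of Udo is 1.

1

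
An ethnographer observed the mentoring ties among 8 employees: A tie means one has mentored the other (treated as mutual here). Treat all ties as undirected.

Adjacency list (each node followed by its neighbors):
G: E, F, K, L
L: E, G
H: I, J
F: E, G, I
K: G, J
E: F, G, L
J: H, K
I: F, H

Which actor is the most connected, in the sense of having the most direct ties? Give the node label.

G

Degrees — E:3, F:3, G:4, H:2, I:2, J:2, K:2, L:2.
The maximum is 4, attained only by G.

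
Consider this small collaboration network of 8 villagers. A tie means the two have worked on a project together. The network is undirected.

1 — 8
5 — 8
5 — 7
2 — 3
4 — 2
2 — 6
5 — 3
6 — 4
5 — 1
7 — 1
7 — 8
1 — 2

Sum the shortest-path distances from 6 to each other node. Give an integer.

Distances from 6: 1:2, 2:1, 3:2, 4:1, 5:3, 7:3, 8:3.
Sum = 2 + 1 + 2 + 1 + 3 + 3 + 3 = 15.

15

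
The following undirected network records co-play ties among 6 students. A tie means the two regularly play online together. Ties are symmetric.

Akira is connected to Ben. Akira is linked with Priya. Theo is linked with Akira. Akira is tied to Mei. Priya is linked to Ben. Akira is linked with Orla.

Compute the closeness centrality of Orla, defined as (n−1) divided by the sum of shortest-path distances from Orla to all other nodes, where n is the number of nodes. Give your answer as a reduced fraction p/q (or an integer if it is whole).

Distances from Orla: Akira:1, Ben:2, Mei:2, Priya:2, Theo:2. Sum = 9.
n = 6, so closeness = 5/9.

5/9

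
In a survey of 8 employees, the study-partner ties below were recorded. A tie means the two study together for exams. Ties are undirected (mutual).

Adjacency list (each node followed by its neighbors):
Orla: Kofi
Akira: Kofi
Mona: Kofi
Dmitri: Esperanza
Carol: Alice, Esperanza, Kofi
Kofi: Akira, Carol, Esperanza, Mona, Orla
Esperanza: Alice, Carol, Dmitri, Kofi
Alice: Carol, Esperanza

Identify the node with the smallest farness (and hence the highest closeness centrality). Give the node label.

Farness (sum of distances to all others) for each node — Akira:15, Alice:15, Carol:11, Dmitri:16, Esperanza:10, Kofi:9, Mona:15, Orla:15.
The smallest farness is 9, for Kofi, so Kofi has the highest closeness.

Kofi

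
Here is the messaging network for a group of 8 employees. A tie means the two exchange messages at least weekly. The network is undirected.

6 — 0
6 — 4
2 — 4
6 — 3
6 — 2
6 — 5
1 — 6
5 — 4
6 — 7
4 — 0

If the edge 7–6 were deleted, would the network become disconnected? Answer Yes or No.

Yes

Without the 7–6 edge there is no alternate route between 7 and 6, so the network disconnects. It is a bridge.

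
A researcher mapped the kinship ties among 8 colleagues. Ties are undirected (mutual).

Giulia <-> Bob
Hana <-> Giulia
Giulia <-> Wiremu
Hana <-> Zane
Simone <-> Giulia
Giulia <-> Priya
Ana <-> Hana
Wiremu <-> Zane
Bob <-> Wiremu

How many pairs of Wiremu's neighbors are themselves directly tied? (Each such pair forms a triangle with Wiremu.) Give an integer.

Wiremu's neighbors: Bob, Giulia, and Zane.
Neighbor pairs that are themselves tied: Wiremu–Bob–Giulia. Each forms one triangle with Wiremu, for 1 in total.

1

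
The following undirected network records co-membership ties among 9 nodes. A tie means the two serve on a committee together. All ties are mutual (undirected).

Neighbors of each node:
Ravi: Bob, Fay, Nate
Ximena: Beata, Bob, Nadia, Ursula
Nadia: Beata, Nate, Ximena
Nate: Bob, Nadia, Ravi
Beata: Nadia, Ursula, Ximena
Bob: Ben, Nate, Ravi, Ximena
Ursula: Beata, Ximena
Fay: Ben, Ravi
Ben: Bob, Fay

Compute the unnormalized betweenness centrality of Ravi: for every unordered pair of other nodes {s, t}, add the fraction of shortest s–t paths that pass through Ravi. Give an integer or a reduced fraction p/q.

25/6

Pairs whose geodesics pass through Ravi — Beata–Fay: 2/3; Nadia–Fay: 1; Nate–Fay: 1; Fay–Bob: 1/2; Fay–Ximena: 1/2; Fay–Ursula: 1/2.
All other pairs contribute 0.
Summing the contributions gives betweenness(Ravi) = 25/6.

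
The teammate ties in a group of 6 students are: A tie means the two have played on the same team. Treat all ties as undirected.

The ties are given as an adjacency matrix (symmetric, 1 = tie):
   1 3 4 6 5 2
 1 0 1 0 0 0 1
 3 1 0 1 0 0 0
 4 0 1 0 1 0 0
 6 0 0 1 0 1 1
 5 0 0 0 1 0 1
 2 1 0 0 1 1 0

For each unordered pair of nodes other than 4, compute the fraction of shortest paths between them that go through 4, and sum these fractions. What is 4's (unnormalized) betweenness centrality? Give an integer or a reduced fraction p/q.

3/2

Pairs whose geodesics pass through 4 — 3–6: 1; 3–5: 1/2.
All other pairs contribute 0.
Summing the contributions gives betweenness(4) = 3/2.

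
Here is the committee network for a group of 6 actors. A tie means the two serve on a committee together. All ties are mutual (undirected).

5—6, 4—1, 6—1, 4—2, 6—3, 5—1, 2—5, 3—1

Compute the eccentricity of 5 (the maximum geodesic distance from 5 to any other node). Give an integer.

2

Distances from 5: 1:1, 2:1, 3:2, 4:2, 6:1.
The largest is 2 (to 3 and 4), so the eccentricity of 5 is 2.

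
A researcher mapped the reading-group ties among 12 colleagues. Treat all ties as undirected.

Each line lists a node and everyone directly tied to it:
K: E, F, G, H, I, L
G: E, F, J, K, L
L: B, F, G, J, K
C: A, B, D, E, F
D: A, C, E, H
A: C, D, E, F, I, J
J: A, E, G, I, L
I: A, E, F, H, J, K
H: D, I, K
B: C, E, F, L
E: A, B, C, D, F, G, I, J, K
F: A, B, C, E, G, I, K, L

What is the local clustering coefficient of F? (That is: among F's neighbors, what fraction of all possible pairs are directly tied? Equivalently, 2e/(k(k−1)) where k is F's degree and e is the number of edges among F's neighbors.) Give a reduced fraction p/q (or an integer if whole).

1/2

F's neighbors: A, B, C, E, G, I, K, and L (k = 8).
Possible neighbor pairs: C(8,2) = 28. Edges among them: A–C, A–E, A–I, B–C, B–E, B–L, C–E, E–G, E–I, E–K, G–K, G–L, I–K, K–L → e = 14.
Clustering(F) = 14/28 = 1/2.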